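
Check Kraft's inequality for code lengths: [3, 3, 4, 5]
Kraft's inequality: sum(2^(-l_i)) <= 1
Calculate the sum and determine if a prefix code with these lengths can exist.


Sum = 2^(-3) + 2^(-3) + 2^(-4) + 2^(-5)
    = 0.125 + 0.125 + 0.0625 + 0.03125
    = 11/32 = 0.34375
Since 0.34375 <= 1, Kraft's inequality IS satisfied.
A prefix code with these lengths CAN exist.

Kraft sum = 0.34375. Satisfied.


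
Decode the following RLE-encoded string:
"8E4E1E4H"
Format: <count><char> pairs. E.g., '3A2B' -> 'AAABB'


Expanding each <count><char> pair:
  8E -> 'EEEEEEEE'
  4E -> 'EEEE'
  1E -> 'E'
  4H -> 'HHHH'

Decoded = EEEEEEEEEEEEEHHHH


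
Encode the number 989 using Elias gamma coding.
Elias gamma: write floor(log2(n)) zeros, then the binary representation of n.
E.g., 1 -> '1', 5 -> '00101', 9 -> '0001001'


num_bits = floor(log2(989)) + 1 = 10
leading_zeros = num_bits - 1 = 9
binary(989) = 1111011101

Elias gamma(989) = '000000000' + '1111011101' = 0000000001111011101 (19 bits)


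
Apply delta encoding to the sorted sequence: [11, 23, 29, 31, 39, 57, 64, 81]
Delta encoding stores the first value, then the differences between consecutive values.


First value: 11
Deltas:
  23 - 11 = 12
  29 - 23 = 6
  31 - 29 = 2
  39 - 31 = 8
  57 - 39 = 18
  64 - 57 = 7
  81 - 64 = 17


Delta encoded: [11, 12, 6, 2, 8, 18, 7, 17]


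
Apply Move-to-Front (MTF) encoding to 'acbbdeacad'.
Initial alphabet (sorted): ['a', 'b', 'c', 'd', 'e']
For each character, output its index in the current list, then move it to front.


MTF encoding:
'a': index 0 in ['a', 'b', 'c', 'd', 'e'] -> ['a', 'b', 'c', 'd', 'e']
'c': index 2 in ['a', 'b', 'c', 'd', 'e'] -> ['c', 'a', 'b', 'd', 'e']
'b': index 2 in ['c', 'a', 'b', 'd', 'e'] -> ['b', 'c', 'a', 'd', 'e']
'b': index 0 in ['b', 'c', 'a', 'd', 'e'] -> ['b', 'c', 'a', 'd', 'e']
'd': index 3 in ['b', 'c', 'a', 'd', 'e'] -> ['d', 'b', 'c', 'a', 'e']
'e': index 4 in ['d', 'b', 'c', 'a', 'e'] -> ['e', 'd', 'b', 'c', 'a']
'a': index 4 in ['e', 'd', 'b', 'c', 'a'] -> ['a', 'e', 'd', 'b', 'c']
'c': index 4 in ['a', 'e', 'd', 'b', 'c'] -> ['c', 'a', 'e', 'd', 'b']
'a': index 1 in ['c', 'a', 'e', 'd', 'b'] -> ['a', 'c', 'e', 'd', 'b']
'd': index 3 in ['a', 'c', 'e', 'd', 'b'] -> ['d', 'a', 'c', 'e', 'b']


Output: [0, 2, 2, 0, 3, 4, 4, 4, 1, 3]


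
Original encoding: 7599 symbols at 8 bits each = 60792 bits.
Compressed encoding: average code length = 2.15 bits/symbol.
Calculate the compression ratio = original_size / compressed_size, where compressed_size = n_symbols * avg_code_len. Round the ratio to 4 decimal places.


original_size = n_symbols * orig_bits = 7599 * 8 = 60792 bits
compressed_size = n_symbols * avg_code_len = 7599 * 2.15 = 16337.85 bits
ratio = original_size / compressed_size = 60792 / 16337.85 = 3.7209

Compression ratio = 3.7209


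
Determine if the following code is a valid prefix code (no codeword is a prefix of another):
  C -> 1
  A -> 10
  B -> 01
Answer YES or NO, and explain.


Checking each pair (does one codeword prefix another?):
  C='1' vs A='10': prefix -- VIOLATION

NO -- this is NOT a valid prefix code. C (1) is a prefix of A (10).


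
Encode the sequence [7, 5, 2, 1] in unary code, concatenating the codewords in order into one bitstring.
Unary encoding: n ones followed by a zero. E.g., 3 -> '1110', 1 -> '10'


Encode each number as n ones followed by a terminating 0:
  7 -> 11111110 (8 bits)
  5 -> 111110 (6 bits)
  2 -> 110 (3 bits)
  1 -> 10 (2 bits)
Total length = 8 + 6 + 3 + 2 = 19 bits.

Unary([7, 5, 2, 1]) = 1111111011111011010 (19 bits)


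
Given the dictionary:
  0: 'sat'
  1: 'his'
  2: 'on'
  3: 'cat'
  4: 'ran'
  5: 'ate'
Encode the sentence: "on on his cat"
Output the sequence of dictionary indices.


Look up each word in the dictionary:
  'on' -> 2
  'on' -> 2
  'his' -> 1
  'cat' -> 3

Encoded: [2, 2, 1, 3]


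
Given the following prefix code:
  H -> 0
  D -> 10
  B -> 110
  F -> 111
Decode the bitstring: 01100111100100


Decoding step by step:
Bits 0 -> H
Bits 110 -> B
Bits 0 -> H
Bits 111 -> F
Bits 10 -> D
Bits 0 -> H
Bits 10 -> D
Bits 0 -> H


Decoded message: HBHFDHDH


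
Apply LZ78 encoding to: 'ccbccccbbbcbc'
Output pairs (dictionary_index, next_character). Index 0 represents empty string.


LZ78 encoding steps:
Dictionary: {0: ''}
Step 1: w='' (idx 0), next='c' -> output (0, 'c'), add 'c' as idx 1
Step 2: w='c' (idx 1), next='b' -> output (1, 'b'), add 'cb' as idx 2
Step 3: w='c' (idx 1), next='c' -> output (1, 'c'), add 'cc' as idx 3
Step 4: w='cc' (idx 3), next='b' -> output (3, 'b'), add 'ccb' as idx 4
Step 5: w='' (idx 0), next='b' -> output (0, 'b'), add 'b' as idx 5
Step 6: w='b' (idx 5), next='c' -> output (5, 'c'), add 'bc' as idx 6
Step 7: w='bc' (idx 6), end of input -> output (6, '')


Encoded: [(0, 'c'), (1, 'b'), (1, 'c'), (3, 'b'), (0, 'b'), (5, 'c'), (6, '')]


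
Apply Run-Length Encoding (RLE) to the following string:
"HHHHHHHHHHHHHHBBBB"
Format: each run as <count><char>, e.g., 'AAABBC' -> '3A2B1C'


Scanning runs left to right:
  i=0: run of 'H' x 14 -> '14H'
  i=14: run of 'B' x 4 -> '4B'

RLE = 14H4B


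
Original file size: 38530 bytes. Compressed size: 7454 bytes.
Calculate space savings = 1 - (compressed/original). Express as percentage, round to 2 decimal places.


ratio = compressed/original = 7454/38530 = 0.19346
savings = 1 - ratio = 1 - 0.19346 = 0.80654
as a percentage: 0.80654 * 100 = 80.65%

Space savings = 1 - 7454/38530 = 80.65%


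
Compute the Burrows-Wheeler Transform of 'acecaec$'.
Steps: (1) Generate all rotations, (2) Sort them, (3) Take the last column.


Rotations (sorted):
  0: $acecaec -> last char: c
  1: acecaec$ -> last char: $
  2: aec$acec -> last char: c
  3: c$acecae -> last char: e
  4: caec$ace -> last char: e
  5: cecaec$a -> last char: a
  6: ec$aceca -> last char: a
  7: ecaec$ac -> last char: c


BWT = c$ceeaac


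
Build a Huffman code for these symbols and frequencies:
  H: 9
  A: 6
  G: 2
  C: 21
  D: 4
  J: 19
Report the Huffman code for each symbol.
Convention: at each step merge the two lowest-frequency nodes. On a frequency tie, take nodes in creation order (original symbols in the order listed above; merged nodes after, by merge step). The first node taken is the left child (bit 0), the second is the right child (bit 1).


Huffman tree construction:
Step 1: Merge G(2) + D(4) = 6
Step 2: Merge A(6) + (G+D)(6) = 12
Step 3: Merge H(9) + (A+(G+D))(12) = 21
Step 4: Merge J(19) + C(21) = 40
Step 5: Merge (H+(A+(G+D)))(21) + (J+C)(40) = 61
Read each symbol's code off the tree from the root (left child = 0, right child = 1).

Codes:
  H: 00 (length 2)
  A: 010 (length 3)
  G: 0110 (length 4)
  C: 11 (length 2)
  D: 0111 (length 4)
  J: 10 (length 2)
Average code length: 140/61 = 2.2951 bits/symbol


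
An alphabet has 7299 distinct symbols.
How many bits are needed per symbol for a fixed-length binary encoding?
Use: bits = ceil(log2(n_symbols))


log2(7299) = 12.8335
Bracket: 2^12 = 4096 < 7299 <= 2^13 = 8192
So ceil(log2(7299)) = 13

bits = ceil(log2(7299)) = ceil(12.8335) = 13 bits


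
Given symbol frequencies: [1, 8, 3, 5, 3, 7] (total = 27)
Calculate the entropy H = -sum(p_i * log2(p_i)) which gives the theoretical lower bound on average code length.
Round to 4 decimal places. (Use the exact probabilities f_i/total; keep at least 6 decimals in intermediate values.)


Per-symbol terms -p_i * log2(p_i) with p_i = f_i/27:
  p = 1/27 = 0.037037: log2(p) = -4.754888, -p*log2(p) = 0.176107
  p = 8/27 = 0.296296: log2(p) = -1.754888, -p*log2(p) = 0.519967
  p = 3/27 = 0.111111: log2(p) = -3.169925, -p*log2(p) = 0.352214
  p = 5/27 = 0.185185: log2(p) = -2.432959, -p*log2(p) = 0.450548
  p = 3/27 = 0.111111: log2(p) = -3.169925, -p*log2(p) = 0.352214
  p = 7/27 = 0.259259: log2(p) = -1.947533, -p*log2(p) = 0.504916
H = 0.176107 + 0.519967 + 0.352214 + 0.450548 + 0.352214 + 0.504916 = 2.355966

H = 2.356 bits/symbol


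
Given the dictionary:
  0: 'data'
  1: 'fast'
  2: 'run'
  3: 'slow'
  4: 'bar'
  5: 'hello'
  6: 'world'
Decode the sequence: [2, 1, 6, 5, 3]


Look up each index in the dictionary:
  2 -> 'run'
  1 -> 'fast'
  6 -> 'world'
  5 -> 'hello'
  3 -> 'slow'

Decoded: "run fast world hello slow"


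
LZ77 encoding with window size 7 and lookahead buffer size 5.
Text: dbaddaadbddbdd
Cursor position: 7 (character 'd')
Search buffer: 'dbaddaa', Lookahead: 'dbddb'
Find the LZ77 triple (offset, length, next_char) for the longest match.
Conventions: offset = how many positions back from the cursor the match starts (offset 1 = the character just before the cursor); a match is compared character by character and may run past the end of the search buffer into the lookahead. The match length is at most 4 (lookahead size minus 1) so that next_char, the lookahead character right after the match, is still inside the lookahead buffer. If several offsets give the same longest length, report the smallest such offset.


Try each offset into the search buffer:
  offset=1 (pos 6, char 'a'): match length 0
  offset=2 (pos 5, char 'a'): match length 0
  offset=3 (pos 4, char 'd'): match length 1
  offset=4 (pos 3, char 'd'): match length 1
  offset=5 (pos 2, char 'a'): match length 0
  offset=6 (pos 1, char 'b'): match length 0
  offset=7 (pos 0, char 'd'): match length 2
Longest match has length 2 at offset 7.
next_char = character at position 7 + 2 = 9 -> 'd'

Best match: offset=7, length=2 (matching 'db' starting at position 0)
LZ77 triple: (7, 2, 'd')


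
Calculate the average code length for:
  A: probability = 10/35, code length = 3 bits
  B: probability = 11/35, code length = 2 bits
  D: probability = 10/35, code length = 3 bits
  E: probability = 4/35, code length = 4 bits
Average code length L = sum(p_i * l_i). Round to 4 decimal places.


Weighted contributions p_i * l_i:
  A: (10/35) * 3 = 30/35
  B: (11/35) * 2 = 22/35
  D: (10/35) * 3 = 30/35
  E: (4/35) * 4 = 16/35
Sum = (30 + 22 + 30 + 16)/35 = 98/35

L = 98/35 = 2.8000 bits/symbol


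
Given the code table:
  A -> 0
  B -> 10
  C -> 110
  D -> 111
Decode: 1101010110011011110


Decoding:
110 -> C
10 -> B
10 -> B
110 -> C
0 -> A
110 -> C
111 -> D
10 -> B


Result: CBBCACDB


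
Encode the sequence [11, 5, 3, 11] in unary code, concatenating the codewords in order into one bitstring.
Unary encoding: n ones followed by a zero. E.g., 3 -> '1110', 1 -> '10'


Encode each number as n ones followed by a terminating 0:
  11 -> 111111111110 (12 bits)
  5 -> 111110 (6 bits)
  3 -> 1110 (4 bits)
  11 -> 111111111110 (12 bits)
Total length = 12 + 6 + 4 + 12 = 34 bits.

Unary([11, 5, 3, 11]) = 1111111111101111101110111111111110 (34 bits)


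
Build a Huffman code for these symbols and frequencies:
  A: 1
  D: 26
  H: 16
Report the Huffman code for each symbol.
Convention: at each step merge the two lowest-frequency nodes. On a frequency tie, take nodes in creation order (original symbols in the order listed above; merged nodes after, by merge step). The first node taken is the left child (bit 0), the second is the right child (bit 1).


Huffman tree construction:
Step 1: Merge A(1) + H(16) = 17
Step 2: Merge (A+H)(17) + D(26) = 43
Read each symbol's code off the tree from the root (left child = 0, right child = 1).

Codes:
  A: 00 (length 2)
  D: 1 (length 1)
  H: 01 (length 2)
Average code length: 60/43 = 1.3953 bits/symbol


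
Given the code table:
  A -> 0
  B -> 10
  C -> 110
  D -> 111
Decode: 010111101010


Decoding:
0 -> A
10 -> B
111 -> D
10 -> B
10 -> B
10 -> B


Result: ABDBBB


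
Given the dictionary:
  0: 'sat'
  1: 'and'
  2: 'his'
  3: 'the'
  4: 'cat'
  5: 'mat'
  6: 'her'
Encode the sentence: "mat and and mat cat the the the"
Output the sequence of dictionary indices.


Look up each word in the dictionary:
  'mat' -> 5
  'and' -> 1
  'and' -> 1
  'mat' -> 5
  'cat' -> 4
  'the' -> 3
  'the' -> 3
  'the' -> 3

Encoded: [5, 1, 1, 5, 4, 3, 3, 3]


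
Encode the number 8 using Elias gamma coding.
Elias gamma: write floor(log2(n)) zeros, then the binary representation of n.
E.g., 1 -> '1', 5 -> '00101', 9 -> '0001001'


num_bits = floor(log2(8)) + 1 = 4
leading_zeros = num_bits - 1 = 3
binary(8) = 1000

Elias gamma(8) = '000' + '1000' = 0001000 (7 bits)


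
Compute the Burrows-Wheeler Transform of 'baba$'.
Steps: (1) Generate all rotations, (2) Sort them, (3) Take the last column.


Rotations (sorted):
  0: $baba -> last char: a
  1: a$bab -> last char: b
  2: aba$b -> last char: b
  3: ba$ba -> last char: a
  4: baba$ -> last char: $


BWT = abba$


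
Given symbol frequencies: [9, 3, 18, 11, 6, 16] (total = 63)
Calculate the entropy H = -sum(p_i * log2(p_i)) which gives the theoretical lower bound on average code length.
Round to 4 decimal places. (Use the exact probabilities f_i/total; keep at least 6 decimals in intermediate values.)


Per-symbol terms -p_i * log2(p_i) with p_i = f_i/63:
  p = 9/63 = 0.142857: log2(p) = -2.807355, -p*log2(p) = 0.401051
  p = 3/63 = 0.047619: log2(p) = -4.392317, -p*log2(p) = 0.209158
  p = 18/63 = 0.285714: log2(p) = -1.807355, -p*log2(p) = 0.516387
  p = 11/63 = 0.174603: log2(p) = -2.517848, -p*log2(p) = 0.439624
  p = 6/63 = 0.095238: log2(p) = -3.392317, -p*log2(p) = 0.323078
  p = 16/63 = 0.253968: log2(p) = -1.977280, -p*log2(p) = 0.502166
H = 0.401051 + 0.209158 + 0.516387 + 0.439624 + 0.323078 + 0.502166 = 2.391464

H = 2.3915 bits/symbol


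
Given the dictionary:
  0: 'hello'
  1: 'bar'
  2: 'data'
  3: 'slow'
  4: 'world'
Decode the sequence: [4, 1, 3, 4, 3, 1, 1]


Look up each index in the dictionary:
  4 -> 'world'
  1 -> 'bar'
  3 -> 'slow'
  4 -> 'world'
  3 -> 'slow'
  1 -> 'bar'
  1 -> 'bar'

Decoded: "world bar slow world slow bar bar"


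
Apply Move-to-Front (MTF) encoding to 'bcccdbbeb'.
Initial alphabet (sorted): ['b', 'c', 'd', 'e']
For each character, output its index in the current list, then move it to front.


MTF encoding:
'b': index 0 in ['b', 'c', 'd', 'e'] -> ['b', 'c', 'd', 'e']
'c': index 1 in ['b', 'c', 'd', 'e'] -> ['c', 'b', 'd', 'e']
'c': index 0 in ['c', 'b', 'd', 'e'] -> ['c', 'b', 'd', 'e']
'c': index 0 in ['c', 'b', 'd', 'e'] -> ['c', 'b', 'd', 'e']
'd': index 2 in ['c', 'b', 'd', 'e'] -> ['d', 'c', 'b', 'e']
'b': index 2 in ['d', 'c', 'b', 'e'] -> ['b', 'd', 'c', 'e']
'b': index 0 in ['b', 'd', 'c', 'e'] -> ['b', 'd', 'c', 'e']
'e': index 3 in ['b', 'd', 'c', 'e'] -> ['e', 'b', 'd', 'c']
'b': index 1 in ['e', 'b', 'd', 'c'] -> ['b', 'e', 'd', 'c']


Output: [0, 1, 0, 0, 2, 2, 0, 3, 1]


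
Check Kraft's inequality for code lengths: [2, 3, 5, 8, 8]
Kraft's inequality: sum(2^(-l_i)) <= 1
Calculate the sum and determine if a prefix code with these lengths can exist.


Sum = 2^(-2) + 2^(-3) + 2^(-5) + 2^(-8) + 2^(-8)
    = 0.25 + 0.125 + 0.03125 + 0.00390625 + 0.00390625
    = 106/256 = 0.4140625
Since 0.4140625 <= 1, Kraft's inequality IS satisfied.
A prefix code with these lengths CAN exist.

Kraft sum = 0.4140625. Satisfied.


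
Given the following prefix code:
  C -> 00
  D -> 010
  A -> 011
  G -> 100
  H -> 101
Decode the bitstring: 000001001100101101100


Decoding step by step:
Bits 00 -> C
Bits 00 -> C
Bits 010 -> D
Bits 011 -> A
Bits 00 -> C
Bits 101 -> H
Bits 101 -> H
Bits 100 -> G


Decoded message: CCDACHHG


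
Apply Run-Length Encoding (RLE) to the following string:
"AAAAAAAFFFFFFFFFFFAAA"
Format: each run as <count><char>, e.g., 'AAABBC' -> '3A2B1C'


Scanning runs left to right:
  i=0: run of 'A' x 7 -> '7A'
  i=7: run of 'F' x 11 -> '11F'
  i=18: run of 'A' x 3 -> '3A'

RLE = 7A11F3A


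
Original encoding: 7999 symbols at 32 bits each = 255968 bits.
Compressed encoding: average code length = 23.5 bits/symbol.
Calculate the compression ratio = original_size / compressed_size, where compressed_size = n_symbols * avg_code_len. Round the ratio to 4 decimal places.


original_size = n_symbols * orig_bits = 7999 * 32 = 255968 bits
compressed_size = n_symbols * avg_code_len = 7999 * 23.5 = 187976.5 bits
ratio = original_size / compressed_size = 255968 / 187976.5 = 1.3617

Compression ratio = 1.3617


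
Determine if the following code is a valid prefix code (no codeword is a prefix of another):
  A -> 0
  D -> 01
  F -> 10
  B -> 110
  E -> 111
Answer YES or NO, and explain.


Checking each pair (does one codeword prefix another?):
  A='0' vs D='01': prefix -- VIOLATION

NO -- this is NOT a valid prefix code. A (0) is a prefix of D (01).


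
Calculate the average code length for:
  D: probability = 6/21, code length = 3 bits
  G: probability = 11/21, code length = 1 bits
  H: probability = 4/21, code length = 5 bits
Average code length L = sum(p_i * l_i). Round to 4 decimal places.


Weighted contributions p_i * l_i:
  D: (6/21) * 3 = 18/21
  G: (11/21) * 1 = 11/21
  H: (4/21) * 5 = 20/21
Sum = (18 + 11 + 20)/21 = 49/21

L = 49/21 = 2.3333 bits/symbol


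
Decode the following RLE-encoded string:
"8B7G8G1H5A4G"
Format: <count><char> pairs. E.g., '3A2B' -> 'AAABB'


Expanding each <count><char> pair:
  8B -> 'BBBBBBBB'
  7G -> 'GGGGGGG'
  8G -> 'GGGGGGGG'
  1H -> 'H'
  5A -> 'AAAAA'
  4G -> 'GGGG'

Decoded = BBBBBBBBGGGGGGGGGGGGGGGHAAAAAGGGG


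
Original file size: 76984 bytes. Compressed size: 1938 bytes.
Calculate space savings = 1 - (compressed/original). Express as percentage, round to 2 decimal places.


ratio = compressed/original = 1938/76984 = 0.025174
savings = 1 - ratio = 1 - 0.025174 = 0.974826
as a percentage: 0.974826 * 100 = 97.48%

Space savings = 1 - 1938/76984 = 97.48%


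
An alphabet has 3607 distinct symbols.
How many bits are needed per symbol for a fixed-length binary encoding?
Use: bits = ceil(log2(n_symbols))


log2(3607) = 11.8166
Bracket: 2^11 = 2048 < 3607 <= 2^12 = 4096
So ceil(log2(3607)) = 12

bits = ceil(log2(3607)) = ceil(11.8166) = 12 bits


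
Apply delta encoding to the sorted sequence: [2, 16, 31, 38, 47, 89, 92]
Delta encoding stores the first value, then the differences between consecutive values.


First value: 2
Deltas:
  16 - 2 = 14
  31 - 16 = 15
  38 - 31 = 7
  47 - 38 = 9
  89 - 47 = 42
  92 - 89 = 3


Delta encoded: [2, 14, 15, 7, 9, 42, 3]


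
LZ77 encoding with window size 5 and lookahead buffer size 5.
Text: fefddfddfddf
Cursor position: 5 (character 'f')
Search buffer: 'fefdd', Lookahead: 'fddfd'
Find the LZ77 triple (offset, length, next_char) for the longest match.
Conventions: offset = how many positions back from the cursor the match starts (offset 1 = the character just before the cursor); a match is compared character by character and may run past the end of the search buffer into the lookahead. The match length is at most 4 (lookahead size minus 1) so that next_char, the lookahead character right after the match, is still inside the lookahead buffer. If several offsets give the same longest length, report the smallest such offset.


Try each offset into the search buffer:
  offset=1 (pos 4, char 'd'): match length 0
  offset=2 (pos 3, char 'd'): match length 0
  offset=3 (pos 2, char 'f'): match length 4
  offset=4 (pos 1, char 'e'): match length 0
  offset=5 (pos 0, char 'f'): match length 1
Longest match has length 4 at offset 3.
next_char = character at position 5 + 4 = 9 -> 'd'

Best match: offset=3, length=4 (matching 'fddf' starting at position 2)
LZ77 triple: (3, 4, 'd')


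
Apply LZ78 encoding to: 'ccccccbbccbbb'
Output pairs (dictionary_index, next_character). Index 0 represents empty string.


LZ78 encoding steps:
Dictionary: {0: ''}
Step 1: w='' (idx 0), next='c' -> output (0, 'c'), add 'c' as idx 1
Step 2: w='c' (idx 1), next='c' -> output (1, 'c'), add 'cc' as idx 2
Step 3: w='cc' (idx 2), next='c' -> output (2, 'c'), add 'ccc' as idx 3
Step 4: w='' (idx 0), next='b' -> output (0, 'b'), add 'b' as idx 4
Step 5: w='b' (idx 4), next='c' -> output (4, 'c'), add 'bc' as idx 5
Step 6: w='c' (idx 1), next='b' -> output (1, 'b'), add 'cb' as idx 6
Step 7: w='b' (idx 4), next='b' -> output (4, 'b'), add 'bb' as idx 7


Encoded: [(0, 'c'), (1, 'c'), (2, 'c'), (0, 'b'), (4, 'c'), (1, 'b'), (4, 'b')]


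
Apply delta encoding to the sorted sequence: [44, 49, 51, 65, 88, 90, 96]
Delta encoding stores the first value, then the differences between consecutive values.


First value: 44
Deltas:
  49 - 44 = 5
  51 - 49 = 2
  65 - 51 = 14
  88 - 65 = 23
  90 - 88 = 2
  96 - 90 = 6


Delta encoded: [44, 5, 2, 14, 23, 2, 6]


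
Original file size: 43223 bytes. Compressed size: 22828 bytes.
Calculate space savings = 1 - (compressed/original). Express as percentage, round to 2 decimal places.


ratio = compressed/original = 22828/43223 = 0.528145
savings = 1 - ratio = 1 - 0.528145 = 0.471855
as a percentage: 0.471855 * 100 = 47.19%

Space savings = 1 - 22828/43223 = 47.19%


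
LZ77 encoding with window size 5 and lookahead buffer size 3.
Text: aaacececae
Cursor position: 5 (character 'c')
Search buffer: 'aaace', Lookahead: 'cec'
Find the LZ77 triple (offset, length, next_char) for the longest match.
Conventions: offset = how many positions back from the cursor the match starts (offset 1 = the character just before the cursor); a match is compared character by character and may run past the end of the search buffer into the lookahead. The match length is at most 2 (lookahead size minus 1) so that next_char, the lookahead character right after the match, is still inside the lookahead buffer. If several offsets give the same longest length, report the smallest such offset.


Try each offset into the search buffer:
  offset=1 (pos 4, char 'e'): match length 0
  offset=2 (pos 3, char 'c'): match length 2
  offset=3 (pos 2, char 'a'): match length 0
  offset=4 (pos 1, char 'a'): match length 0
  offset=5 (pos 0, char 'a'): match length 0
Longest match has length 2 at offset 2.
next_char = character at position 5 + 2 = 7 -> 'c'

Best match: offset=2, length=2 (matching 'ce' starting at position 3)
LZ77 triple: (2, 2, 'c')


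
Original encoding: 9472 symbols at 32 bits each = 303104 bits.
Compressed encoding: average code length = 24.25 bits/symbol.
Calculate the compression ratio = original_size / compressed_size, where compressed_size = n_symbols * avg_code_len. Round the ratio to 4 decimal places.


original_size = n_symbols * orig_bits = 9472 * 32 = 303104 bits
compressed_size = n_symbols * avg_code_len = 9472 * 24.25 = 229696.0 bits
ratio = original_size / compressed_size = 303104 / 229696.0 = 1.3196

Compression ratio = 1.3196


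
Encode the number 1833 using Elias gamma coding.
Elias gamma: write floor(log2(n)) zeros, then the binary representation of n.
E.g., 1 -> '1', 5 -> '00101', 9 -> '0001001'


num_bits = floor(log2(1833)) + 1 = 11
leading_zeros = num_bits - 1 = 10
binary(1833) = 11100101001

Elias gamma(1833) = '0000000000' + '11100101001' = 000000000011100101001 (21 bits)


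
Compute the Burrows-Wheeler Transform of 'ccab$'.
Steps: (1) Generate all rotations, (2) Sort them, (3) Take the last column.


Rotations (sorted):
  0: $ccab -> last char: b
  1: ab$cc -> last char: c
  2: b$cca -> last char: a
  3: cab$c -> last char: c
  4: ccab$ -> last char: $


BWT = bcac$


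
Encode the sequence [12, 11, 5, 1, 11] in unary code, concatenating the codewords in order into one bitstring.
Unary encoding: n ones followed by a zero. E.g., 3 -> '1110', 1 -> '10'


Encode each number as n ones followed by a terminating 0:
  12 -> 1111111111110 (13 bits)
  11 -> 111111111110 (12 bits)
  5 -> 111110 (6 bits)
  1 -> 10 (2 bits)
  11 -> 111111111110 (12 bits)
Total length = 13 + 12 + 6 + 2 + 12 = 45 bits.

Unary([12, 11, 5, 1, 11]) = 111111111111011111111111011111010111111111110 (45 bits)


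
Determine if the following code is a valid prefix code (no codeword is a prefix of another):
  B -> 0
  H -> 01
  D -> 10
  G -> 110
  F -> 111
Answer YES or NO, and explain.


Checking each pair (does one codeword prefix another?):
  B='0' vs H='01': prefix -- VIOLATION

NO -- this is NOT a valid prefix code. B (0) is a prefix of H (01).


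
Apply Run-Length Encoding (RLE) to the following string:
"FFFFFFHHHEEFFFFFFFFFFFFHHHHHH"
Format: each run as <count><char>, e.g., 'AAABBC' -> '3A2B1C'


Scanning runs left to right:
  i=0: run of 'F' x 6 -> '6F'
  i=6: run of 'H' x 3 -> '3H'
  i=9: run of 'E' x 2 -> '2E'
  i=11: run of 'F' x 12 -> '12F'
  i=23: run of 'H' x 6 -> '6H'

RLE = 6F3H2E12F6H


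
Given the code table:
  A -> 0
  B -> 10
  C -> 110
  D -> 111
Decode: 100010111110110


Decoding:
10 -> B
0 -> A
0 -> A
10 -> B
111 -> D
110 -> C
110 -> C


Result: BAABDCC


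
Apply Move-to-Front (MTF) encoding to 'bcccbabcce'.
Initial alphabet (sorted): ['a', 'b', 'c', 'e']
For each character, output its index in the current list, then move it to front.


MTF encoding:
'b': index 1 in ['a', 'b', 'c', 'e'] -> ['b', 'a', 'c', 'e']
'c': index 2 in ['b', 'a', 'c', 'e'] -> ['c', 'b', 'a', 'e']
'c': index 0 in ['c', 'b', 'a', 'e'] -> ['c', 'b', 'a', 'e']
'c': index 0 in ['c', 'b', 'a', 'e'] -> ['c', 'b', 'a', 'e']
'b': index 1 in ['c', 'b', 'a', 'e'] -> ['b', 'c', 'a', 'e']
'a': index 2 in ['b', 'c', 'a', 'e'] -> ['a', 'b', 'c', 'e']
'b': index 1 in ['a', 'b', 'c', 'e'] -> ['b', 'a', 'c', 'e']
'c': index 2 in ['b', 'a', 'c', 'e'] -> ['c', 'b', 'a', 'e']
'c': index 0 in ['c', 'b', 'a', 'e'] -> ['c', 'b', 'a', 'e']
'e': index 3 in ['c', 'b', 'a', 'e'] -> ['e', 'c', 'b', 'a']


Output: [1, 2, 0, 0, 1, 2, 1, 2, 0, 3]


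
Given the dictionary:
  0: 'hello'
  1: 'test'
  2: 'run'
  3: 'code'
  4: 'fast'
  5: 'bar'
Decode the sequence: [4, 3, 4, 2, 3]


Look up each index in the dictionary:
  4 -> 'fast'
  3 -> 'code'
  4 -> 'fast'
  2 -> 'run'
  3 -> 'code'

Decoded: "fast code fast run code"


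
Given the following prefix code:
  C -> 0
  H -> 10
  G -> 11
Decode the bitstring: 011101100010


Decoding step by step:
Bits 0 -> C
Bits 11 -> G
Bits 10 -> H
Bits 11 -> G
Bits 0 -> C
Bits 0 -> C
Bits 0 -> C
Bits 10 -> H


Decoded message: CGHGCCCH


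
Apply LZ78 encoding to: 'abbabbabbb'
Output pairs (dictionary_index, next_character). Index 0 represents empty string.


LZ78 encoding steps:
Dictionary: {0: ''}
Step 1: w='' (idx 0), next='a' -> output (0, 'a'), add 'a' as idx 1
Step 2: w='' (idx 0), next='b' -> output (0, 'b'), add 'b' as idx 2
Step 3: w='b' (idx 2), next='a' -> output (2, 'a'), add 'ba' as idx 3
Step 4: w='b' (idx 2), next='b' -> output (2, 'b'), add 'bb' as idx 4
Step 5: w='a' (idx 1), next='b' -> output (1, 'b'), add 'ab' as idx 5
Step 6: w='bb' (idx 4), end of input -> output (4, '')


Encoded: [(0, 'a'), (0, 'b'), (2, 'a'), (2, 'b'), (1, 'b'), (4, '')]


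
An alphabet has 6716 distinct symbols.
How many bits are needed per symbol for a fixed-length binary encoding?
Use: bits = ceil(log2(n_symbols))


log2(6716) = 12.7134
Bracket: 2^12 = 4096 < 6716 <= 2^13 = 8192
So ceil(log2(6716)) = 13

bits = ceil(log2(6716)) = ceil(12.7134) = 13 bits


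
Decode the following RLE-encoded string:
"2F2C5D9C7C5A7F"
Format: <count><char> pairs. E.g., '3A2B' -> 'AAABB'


Expanding each <count><char> pair:
  2F -> 'FF'
  2C -> 'CC'
  5D -> 'DDDDD'
  9C -> 'CCCCCCCCC'
  7C -> 'CCCCCCC'
  5A -> 'AAAAA'
  7F -> 'FFFFFFF'

Decoded = FFCCDDDDDCCCCCCCCCCCCCCCCAAAAAFFFFFFF


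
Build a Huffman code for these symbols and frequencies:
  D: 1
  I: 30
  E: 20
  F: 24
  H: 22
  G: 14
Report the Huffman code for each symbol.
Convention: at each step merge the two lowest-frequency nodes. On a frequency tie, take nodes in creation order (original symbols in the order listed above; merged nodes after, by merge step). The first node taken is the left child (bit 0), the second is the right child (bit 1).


Huffman tree construction:
Step 1: Merge D(1) + G(14) = 15
Step 2: Merge (D+G)(15) + E(20) = 35
Step 3: Merge H(22) + F(24) = 46
Step 4: Merge I(30) + ((D+G)+E)(35) = 65
Step 5: Merge (H+F)(46) + (I+((D+G)+E))(65) = 111
Read each symbol's code off the tree from the root (left child = 0, right child = 1).

Codes:
  D: 1100 (length 4)
  I: 10 (length 2)
  E: 111 (length 3)
  F: 01 (length 2)
  H: 00 (length 2)
  G: 1101 (length 4)
Average code length: 272/111 = 2.4505 bits/symbol


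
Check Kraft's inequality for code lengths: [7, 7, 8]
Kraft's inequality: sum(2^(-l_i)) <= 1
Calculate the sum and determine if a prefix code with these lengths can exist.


Sum = 2^(-7) + 2^(-7) + 2^(-8)
    = 0.0078125 + 0.0078125 + 0.00390625
    = 5/256 = 0.01953125
Since 0.01953125 <= 1, Kraft's inequality IS satisfied.
A prefix code with these lengths CAN exist.

Kraft sum = 0.01953125. Satisfied.


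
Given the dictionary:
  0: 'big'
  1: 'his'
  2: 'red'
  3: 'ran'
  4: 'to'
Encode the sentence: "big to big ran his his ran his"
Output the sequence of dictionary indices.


Look up each word in the dictionary:
  'big' -> 0
  'to' -> 4
  'big' -> 0
  'ran' -> 3
  'his' -> 1
  'his' -> 1
  'ran' -> 3
  'his' -> 1

Encoded: [0, 4, 0, 3, 1, 1, 3, 1]


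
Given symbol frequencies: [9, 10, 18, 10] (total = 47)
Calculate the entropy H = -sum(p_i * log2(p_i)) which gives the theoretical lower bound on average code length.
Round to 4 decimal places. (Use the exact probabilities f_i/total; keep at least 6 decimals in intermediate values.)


Per-symbol terms -p_i * log2(p_i) with p_i = f_i/47:
  p = 9/47 = 0.191489: log2(p) = -2.384664, -p*log2(p) = 0.456638
  p = 10/47 = 0.212766: log2(p) = -2.232661, -p*log2(p) = 0.475034
  p = 18/47 = 0.382979: log2(p) = -1.384664, -p*log2(p) = 0.530297
  p = 10/47 = 0.212766: log2(p) = -2.232661, -p*log2(p) = 0.475034
H = 0.456638 + 0.475034 + 0.530297 + 0.475034 = 1.937003

H = 1.937 bits/symbol


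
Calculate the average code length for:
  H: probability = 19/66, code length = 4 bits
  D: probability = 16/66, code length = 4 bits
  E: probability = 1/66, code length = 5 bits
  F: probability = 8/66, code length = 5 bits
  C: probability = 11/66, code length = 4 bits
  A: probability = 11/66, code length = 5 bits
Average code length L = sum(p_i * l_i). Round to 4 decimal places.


Weighted contributions p_i * l_i:
  H: (19/66) * 4 = 76/66
  D: (16/66) * 4 = 64/66
  E: (1/66) * 5 = 5/66
  F: (8/66) * 5 = 40/66
  C: (11/66) * 4 = 44/66
  A: (11/66) * 5 = 55/66
Sum = (76 + 64 + 5 + 40 + 44 + 55)/66 = 284/66

L = 284/66 = 4.3030 bits/symbol


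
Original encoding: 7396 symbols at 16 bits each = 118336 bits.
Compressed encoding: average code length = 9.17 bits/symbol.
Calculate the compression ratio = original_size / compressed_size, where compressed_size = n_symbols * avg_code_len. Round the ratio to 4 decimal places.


original_size = n_symbols * orig_bits = 7396 * 16 = 118336 bits
compressed_size = n_symbols * avg_code_len = 7396 * 9.17 = 67821.32 bits
ratio = original_size / compressed_size = 118336 / 67821.32 = 1.7448

Compression ratio = 1.7448


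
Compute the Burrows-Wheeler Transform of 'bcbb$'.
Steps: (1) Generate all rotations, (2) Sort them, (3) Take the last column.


Rotations (sorted):
  0: $bcbb -> last char: b
  1: b$bcb -> last char: b
  2: bb$bc -> last char: c
  3: bcbb$ -> last char: $
  4: cbb$b -> last char: b


BWT = bbc$b


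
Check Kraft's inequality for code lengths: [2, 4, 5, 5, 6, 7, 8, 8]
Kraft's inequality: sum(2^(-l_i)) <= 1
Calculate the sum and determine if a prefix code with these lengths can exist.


Sum = 2^(-2) + 2^(-4) + 2^(-5) + 2^(-5) + 2^(-6) + 2^(-7) + 2^(-8) + 2^(-8)
    = 0.25 + 0.0625 + 0.03125 + 0.03125 + 0.015625 + 0.0078125 + 0.00390625 + 0.00390625
    = 104/256 = 0.40625
Since 0.40625 <= 1, Kraft's inequality IS satisfied.
A prefix code with these lengths CAN exist.

Kraft sum = 0.40625. Satisfied.


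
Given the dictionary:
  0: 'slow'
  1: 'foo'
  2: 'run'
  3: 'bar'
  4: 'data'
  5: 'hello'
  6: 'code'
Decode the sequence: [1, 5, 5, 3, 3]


Look up each index in the dictionary:
  1 -> 'foo'
  5 -> 'hello'
  5 -> 'hello'
  3 -> 'bar'
  3 -> 'bar'

Decoded: "foo hello hello bar bar"


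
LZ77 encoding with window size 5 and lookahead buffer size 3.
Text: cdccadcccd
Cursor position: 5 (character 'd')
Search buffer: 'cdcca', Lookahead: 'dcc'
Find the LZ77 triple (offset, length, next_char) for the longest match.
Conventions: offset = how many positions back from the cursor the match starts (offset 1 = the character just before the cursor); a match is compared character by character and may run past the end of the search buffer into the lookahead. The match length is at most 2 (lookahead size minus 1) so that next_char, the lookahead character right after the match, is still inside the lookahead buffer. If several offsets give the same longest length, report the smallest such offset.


Try each offset into the search buffer:
  offset=1 (pos 4, char 'a'): match length 0
  offset=2 (pos 3, char 'c'): match length 0
  offset=3 (pos 2, char 'c'): match length 0
  offset=4 (pos 1, char 'd'): match length 2
  offset=5 (pos 0, char 'c'): match length 0
Longest match has length 2 at offset 4.
next_char = character at position 5 + 2 = 7 -> 'c'

Best match: offset=4, length=2 (matching 'dc' starting at position 1)
LZ77 triple: (4, 2, 'c')


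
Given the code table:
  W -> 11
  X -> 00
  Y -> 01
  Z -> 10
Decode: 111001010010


Decoding:
11 -> W
10 -> Z
01 -> Y
01 -> Y
00 -> X
10 -> Z


Result: WZYYXZ


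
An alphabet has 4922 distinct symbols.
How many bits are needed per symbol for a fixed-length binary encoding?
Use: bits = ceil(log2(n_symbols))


log2(4922) = 12.265
Bracket: 2^12 = 4096 < 4922 <= 2^13 = 8192
So ceil(log2(4922)) = 13

bits = ceil(log2(4922)) = ceil(12.265) = 13 bits


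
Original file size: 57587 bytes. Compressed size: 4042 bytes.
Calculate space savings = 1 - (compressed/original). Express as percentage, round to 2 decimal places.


ratio = compressed/original = 4042/57587 = 0.070189
savings = 1 - ratio = 1 - 0.070189 = 0.929811
as a percentage: 0.929811 * 100 = 92.98%

Space savings = 1 - 4042/57587 = 92.98%


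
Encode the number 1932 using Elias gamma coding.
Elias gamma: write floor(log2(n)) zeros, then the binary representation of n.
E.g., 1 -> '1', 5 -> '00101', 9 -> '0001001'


num_bits = floor(log2(1932)) + 1 = 11
leading_zeros = num_bits - 1 = 10
binary(1932) = 11110001100

Elias gamma(1932) = '0000000000' + '11110001100' = 000000000011110001100 (21 bits)


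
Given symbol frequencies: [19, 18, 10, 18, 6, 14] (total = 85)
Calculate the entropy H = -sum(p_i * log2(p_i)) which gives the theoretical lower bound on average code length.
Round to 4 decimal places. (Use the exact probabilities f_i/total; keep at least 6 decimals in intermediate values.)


Per-symbol terms -p_i * log2(p_i) with p_i = f_i/85:
  p = 19/85 = 0.223529: log2(p) = -2.161463, -p*log2(p) = 0.483151
  p = 18/85 = 0.211765: log2(p) = -2.239466, -p*log2(p) = 0.474240
  p = 10/85 = 0.117647: log2(p) = -3.087463, -p*log2(p) = 0.363231
  p = 18/85 = 0.211765: log2(p) = -2.239466, -p*log2(p) = 0.474240
  p = 6/85 = 0.070588: log2(p) = -3.824428, -p*log2(p) = 0.269960
  p = 14/85 = 0.164706: log2(p) = -2.602036, -p*log2(p) = 0.428571
H = 0.483151 + 0.474240 + 0.363231 + 0.474240 + 0.269960 + 0.428571 = 2.493393

H = 2.4934 bits/symbol


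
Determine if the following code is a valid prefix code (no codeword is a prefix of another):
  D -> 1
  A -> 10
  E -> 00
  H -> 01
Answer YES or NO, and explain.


Checking each pair (does one codeword prefix another?):
  D='1' vs A='10': prefix -- VIOLATION

NO -- this is NOT a valid prefix code. D (1) is a prefix of A (10).


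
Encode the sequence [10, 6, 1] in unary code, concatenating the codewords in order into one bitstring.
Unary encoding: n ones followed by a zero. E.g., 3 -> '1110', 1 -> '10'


Encode each number as n ones followed by a terminating 0:
  10 -> 11111111110 (11 bits)
  6 -> 1111110 (7 bits)
  1 -> 10 (2 bits)
Total length = 11 + 7 + 2 = 20 bits.

Unary([10, 6, 1]) = 11111111110111111010 (20 bits)


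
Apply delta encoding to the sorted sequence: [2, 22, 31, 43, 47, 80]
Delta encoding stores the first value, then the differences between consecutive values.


First value: 2
Deltas:
  22 - 2 = 20
  31 - 22 = 9
  43 - 31 = 12
  47 - 43 = 4
  80 - 47 = 33


Delta encoded: [2, 20, 9, 12, 4, 33]


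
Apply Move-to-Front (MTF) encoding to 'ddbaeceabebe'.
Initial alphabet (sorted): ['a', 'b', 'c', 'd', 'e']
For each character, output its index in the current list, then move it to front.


MTF encoding:
'd': index 3 in ['a', 'b', 'c', 'd', 'e'] -> ['d', 'a', 'b', 'c', 'e']
'd': index 0 in ['d', 'a', 'b', 'c', 'e'] -> ['d', 'a', 'b', 'c', 'e']
'b': index 2 in ['d', 'a', 'b', 'c', 'e'] -> ['b', 'd', 'a', 'c', 'e']
'a': index 2 in ['b', 'd', 'a', 'c', 'e'] -> ['a', 'b', 'd', 'c', 'e']
'e': index 4 in ['a', 'b', 'd', 'c', 'e'] -> ['e', 'a', 'b', 'd', 'c']
'c': index 4 in ['e', 'a', 'b', 'd', 'c'] -> ['c', 'e', 'a', 'b', 'd']
'e': index 1 in ['c', 'e', 'a', 'b', 'd'] -> ['e', 'c', 'a', 'b', 'd']
'a': index 2 in ['e', 'c', 'a', 'b', 'd'] -> ['a', 'e', 'c', 'b', 'd']
'b': index 3 in ['a', 'e', 'c', 'b', 'd'] -> ['b', 'a', 'e', 'c', 'd']
'e': index 2 in ['b', 'a', 'e', 'c', 'd'] -> ['e', 'b', 'a', 'c', 'd']
'b': index 1 in ['e', 'b', 'a', 'c', 'd'] -> ['b', 'e', 'a', 'c', 'd']
'e': index 1 in ['b', 'e', 'a', 'c', 'd'] -> ['e', 'b', 'a', 'c', 'd']


Output: [3, 0, 2, 2, 4, 4, 1, 2, 3, 2, 1, 1]


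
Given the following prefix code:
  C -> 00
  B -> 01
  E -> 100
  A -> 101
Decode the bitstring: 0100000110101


Decoding step by step:
Bits 01 -> B
Bits 00 -> C
Bits 00 -> C
Bits 01 -> B
Bits 101 -> A
Bits 01 -> B


Decoded message: BCCBAB


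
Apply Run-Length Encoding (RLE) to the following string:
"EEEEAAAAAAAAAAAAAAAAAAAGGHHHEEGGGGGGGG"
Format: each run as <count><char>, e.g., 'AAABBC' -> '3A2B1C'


Scanning runs left to right:
  i=0: run of 'E' x 4 -> '4E'
  i=4: run of 'A' x 19 -> '19A'
  i=23: run of 'G' x 2 -> '2G'
  i=25: run of 'H' x 3 -> '3H'
  i=28: run of 'E' x 2 -> '2E'
  i=30: run of 'G' x 8 -> '8G'

RLE = 4E19A2G3H2E8G


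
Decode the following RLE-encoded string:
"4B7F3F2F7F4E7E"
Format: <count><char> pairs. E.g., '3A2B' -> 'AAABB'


Expanding each <count><char> pair:
  4B -> 'BBBB'
  7F -> 'FFFFFFF'
  3F -> 'FFF'
  2F -> 'FF'
  7F -> 'FFFFFFF'
  4E -> 'EEEE'
  7E -> 'EEEEEEE'

Decoded = BBBBFFFFFFFFFFFFFFFFFFFEEEEEEEEEEE


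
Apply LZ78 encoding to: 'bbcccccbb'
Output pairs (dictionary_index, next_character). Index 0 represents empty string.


LZ78 encoding steps:
Dictionary: {0: ''}
Step 1: w='' (idx 0), next='b' -> output (0, 'b'), add 'b' as idx 1
Step 2: w='b' (idx 1), next='c' -> output (1, 'c'), add 'bc' as idx 2
Step 3: w='' (idx 0), next='c' -> output (0, 'c'), add 'c' as idx 3
Step 4: w='c' (idx 3), next='c' -> output (3, 'c'), add 'cc' as idx 4
Step 5: w='c' (idx 3), next='b' -> output (3, 'b'), add 'cb' as idx 5
Step 6: w='b' (idx 1), end of input -> output (1, '')


Encoded: [(0, 'b'), (1, 'c'), (0, 'c'), (3, 'c'), (3, 'b'), (1, '')]


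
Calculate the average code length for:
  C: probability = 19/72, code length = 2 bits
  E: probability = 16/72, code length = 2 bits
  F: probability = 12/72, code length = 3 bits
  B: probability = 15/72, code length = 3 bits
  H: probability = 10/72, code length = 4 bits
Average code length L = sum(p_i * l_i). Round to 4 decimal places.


Weighted contributions p_i * l_i:
  C: (19/72) * 2 = 38/72
  E: (16/72) * 2 = 32/72
  F: (12/72) * 3 = 36/72
  B: (15/72) * 3 = 45/72
  H: (10/72) * 4 = 40/72
Sum = (38 + 32 + 36 + 45 + 40)/72 = 191/72

L = 191/72 = 2.6528 bits/symbol


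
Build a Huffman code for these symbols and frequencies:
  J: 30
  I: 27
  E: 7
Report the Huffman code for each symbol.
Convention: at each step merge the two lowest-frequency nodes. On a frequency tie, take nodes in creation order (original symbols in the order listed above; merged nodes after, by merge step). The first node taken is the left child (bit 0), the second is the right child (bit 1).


Huffman tree construction:
Step 1: Merge E(7) + I(27) = 34
Step 2: Merge J(30) + (E+I)(34) = 64
Read each symbol's code off the tree from the root (left child = 0, right child = 1).

Codes:
  J: 0 (length 1)
  I: 11 (length 2)
  E: 10 (length 2)
Average code length: 98/64 = 1.5313 bits/symbol


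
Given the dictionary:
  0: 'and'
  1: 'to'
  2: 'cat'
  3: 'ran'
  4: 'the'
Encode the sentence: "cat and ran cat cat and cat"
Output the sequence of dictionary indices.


Look up each word in the dictionary:
  'cat' -> 2
  'and' -> 0
  'ran' -> 3
  'cat' -> 2
  'cat' -> 2
  'and' -> 0
  'cat' -> 2

Encoded: [2, 0, 3, 2, 2, 0, 2]
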